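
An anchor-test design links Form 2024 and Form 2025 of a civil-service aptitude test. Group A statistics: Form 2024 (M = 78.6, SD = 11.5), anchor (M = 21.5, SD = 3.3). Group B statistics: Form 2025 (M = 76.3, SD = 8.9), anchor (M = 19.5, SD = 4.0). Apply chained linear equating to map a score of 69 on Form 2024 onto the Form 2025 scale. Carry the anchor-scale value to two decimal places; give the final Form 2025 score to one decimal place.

74.6

Form 2024 → anchor (Group A): v = (3.3/11.5)(69 − 78.6) + 21.5 = 18.75
anchor → Form 2025 (Group B): y = (8.9/4.0)(18.75 − 19.5) + 76.3 = 74.6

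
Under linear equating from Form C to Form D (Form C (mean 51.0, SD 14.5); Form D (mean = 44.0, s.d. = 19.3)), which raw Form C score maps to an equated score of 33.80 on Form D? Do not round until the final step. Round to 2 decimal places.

43.34

Invert y = (SD_Y/SD_X)(x − M_X) + M_Y:
x = (SD_X/SD_Y)(y − M_Y) + M_X = (14.5/19.3)(33.80 − 44.0) + 51.0
x = 0.751295 × -10.200 + 51.0 = 43.34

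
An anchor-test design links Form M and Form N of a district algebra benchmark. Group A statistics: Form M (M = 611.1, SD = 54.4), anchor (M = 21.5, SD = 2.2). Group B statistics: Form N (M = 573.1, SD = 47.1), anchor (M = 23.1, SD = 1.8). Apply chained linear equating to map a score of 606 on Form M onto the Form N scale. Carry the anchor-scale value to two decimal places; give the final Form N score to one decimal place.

Form M → anchor (Group A): v = (2.2/54.4)(606 − 611.1) + 21.5 = 21.29
anchor → Form N (Group B): y = (47.1/1.8)(21.29 − 23.1) + 573.1 = 525.7

525.7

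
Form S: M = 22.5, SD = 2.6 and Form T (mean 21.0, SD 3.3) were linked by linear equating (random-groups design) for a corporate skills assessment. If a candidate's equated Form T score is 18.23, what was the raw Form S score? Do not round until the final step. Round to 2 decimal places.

Invert y = (SD_Y/SD_X)(x − M_X) + M_Y:
x = (SD_X/SD_Y)(y − M_Y) + M_X = (2.6/3.3)(18.23 − 21.0) + 22.5
x = 0.787879 × -2.770 + 22.5 = 20.32

20.32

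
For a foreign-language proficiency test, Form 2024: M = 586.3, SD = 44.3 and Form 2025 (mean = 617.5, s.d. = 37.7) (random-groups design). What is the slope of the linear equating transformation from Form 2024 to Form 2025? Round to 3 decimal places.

A = SD_Y / SD_X = 37.7 / 44.3 = 0.851

0.851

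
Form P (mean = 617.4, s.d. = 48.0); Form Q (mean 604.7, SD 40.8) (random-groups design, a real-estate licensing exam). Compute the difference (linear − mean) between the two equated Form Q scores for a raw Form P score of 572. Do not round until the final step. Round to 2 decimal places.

Mean-equated: 572 + (604.7 − 617.4) = 559.30
Linear-equated: (40.8/48.0)(572 − 617.4) + 604.7 = 566.110
Difference = 566.110 − 559.30 = 6.81

6.81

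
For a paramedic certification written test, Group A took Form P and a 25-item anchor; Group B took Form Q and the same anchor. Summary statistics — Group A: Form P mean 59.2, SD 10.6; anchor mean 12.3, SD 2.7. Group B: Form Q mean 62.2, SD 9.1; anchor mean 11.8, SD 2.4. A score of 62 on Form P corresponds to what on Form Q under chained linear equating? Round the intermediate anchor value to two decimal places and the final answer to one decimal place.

66.8

Form P → anchor (Group A): v = (2.7/10.6)(62 − 59.2) + 12.3 = 13.01
anchor → Form Q (Group B): y = (9.1/2.4)(13.01 − 11.8) + 62.2 = 66.8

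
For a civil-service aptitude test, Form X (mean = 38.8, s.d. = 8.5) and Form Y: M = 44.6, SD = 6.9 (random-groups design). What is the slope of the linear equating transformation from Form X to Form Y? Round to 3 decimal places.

0.812

A = SD_Y / SD_X = 6.9 / 8.5 = 0.812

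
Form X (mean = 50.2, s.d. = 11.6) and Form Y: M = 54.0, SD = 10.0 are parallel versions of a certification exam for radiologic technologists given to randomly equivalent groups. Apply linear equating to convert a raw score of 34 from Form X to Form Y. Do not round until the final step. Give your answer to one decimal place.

40.0

Linear equating: y = (SD_Y/SD_X)(x − M_X) + M_Y
y = (10.0/11.6)(34 − 50.2) + 54.0
y = 0.862069 × -16.2 + 54.0 = -13.9655 + 54.0 = 40.0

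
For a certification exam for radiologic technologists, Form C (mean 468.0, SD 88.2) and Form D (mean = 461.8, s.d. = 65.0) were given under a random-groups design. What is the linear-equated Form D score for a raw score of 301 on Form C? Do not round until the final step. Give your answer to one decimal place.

338.7

Linear equating: y = (SD_Y/SD_X)(x − M_X) + M_Y
y = (65.0/88.2)(301 − 468.0) + 461.8
y = 0.736961 × -167.0 + 461.8 = -123.0726 + 461.8 = 338.7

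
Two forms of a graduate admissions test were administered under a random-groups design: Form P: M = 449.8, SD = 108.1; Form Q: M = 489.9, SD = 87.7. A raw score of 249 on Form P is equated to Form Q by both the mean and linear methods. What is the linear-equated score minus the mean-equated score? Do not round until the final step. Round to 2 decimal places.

37.89

Mean-equated: 249 + (489.9 − 449.8) = 289.10
Linear-equated: (87.7/108.1)(249 − 449.8) + 489.9 = 326.994
Difference = 326.994 − 289.10 = 37.89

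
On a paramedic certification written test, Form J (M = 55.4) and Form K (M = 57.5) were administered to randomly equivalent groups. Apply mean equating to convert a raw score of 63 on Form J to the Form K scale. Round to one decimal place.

65.1

Mean equating: y = x + (M_Y − M_X) = 63 + (57.5 − 55.4) = 65.1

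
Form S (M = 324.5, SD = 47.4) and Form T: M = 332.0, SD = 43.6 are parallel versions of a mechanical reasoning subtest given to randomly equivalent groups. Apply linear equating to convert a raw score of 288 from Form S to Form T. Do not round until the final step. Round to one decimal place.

Linear equating: y = (SD_Y/SD_X)(x − M_X) + M_Y
y = (43.6/47.4)(288 − 324.5) + 332.0
y = 0.919831 × -36.5 + 332.0 = -33.5738 + 332.0 = 298.4

298.4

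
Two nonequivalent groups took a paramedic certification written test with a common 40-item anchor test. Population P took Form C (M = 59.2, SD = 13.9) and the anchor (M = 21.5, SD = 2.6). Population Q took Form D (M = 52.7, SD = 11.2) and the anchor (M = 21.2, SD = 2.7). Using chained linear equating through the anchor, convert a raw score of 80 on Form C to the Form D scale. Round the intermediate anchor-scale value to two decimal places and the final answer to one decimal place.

70.1

Form C → anchor (Population P): v = (2.6/13.9)(80 − 59.2) + 21.5 = 25.39
anchor → Form D (Population Q): y = (11.2/2.7)(25.39 − 21.2) + 52.7 = 70.1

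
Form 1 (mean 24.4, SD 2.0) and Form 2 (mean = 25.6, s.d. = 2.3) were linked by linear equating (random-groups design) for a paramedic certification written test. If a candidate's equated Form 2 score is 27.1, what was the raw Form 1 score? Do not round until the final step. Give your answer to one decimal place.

Invert y = (SD_Y/SD_X)(x − M_X) + M_Y:
x = (SD_X/SD_Y)(y − M_Y) + M_X = (2.0/2.3)(27.1 − 25.6) + 24.4
x = 0.869565 × 1.500 + 24.4 = 25.7

25.7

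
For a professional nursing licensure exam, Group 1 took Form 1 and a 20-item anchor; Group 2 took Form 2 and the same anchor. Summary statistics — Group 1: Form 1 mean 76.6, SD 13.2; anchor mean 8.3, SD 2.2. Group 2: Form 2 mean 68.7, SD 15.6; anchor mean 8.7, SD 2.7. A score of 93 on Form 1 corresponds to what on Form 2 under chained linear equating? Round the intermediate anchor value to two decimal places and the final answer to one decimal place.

Form 1 → anchor (Group 1): v = (2.2/13.2)(93 − 76.6) + 8.3 = 11.03
anchor → Form 2 (Group 2): y = (15.6/2.7)(11.03 − 8.7) + 68.7 = 82.2

82.2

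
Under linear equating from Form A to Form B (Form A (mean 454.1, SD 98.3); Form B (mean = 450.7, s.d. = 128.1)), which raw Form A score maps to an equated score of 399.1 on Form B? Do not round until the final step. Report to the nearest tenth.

414.5

Invert y = (SD_Y/SD_X)(x − M_X) + M_Y:
x = (SD_X/SD_Y)(y − M_Y) + M_X = (98.3/128.1)(399.1 − 450.7) + 454.1
x = 0.767369 × -51.600 + 454.1 = 414.5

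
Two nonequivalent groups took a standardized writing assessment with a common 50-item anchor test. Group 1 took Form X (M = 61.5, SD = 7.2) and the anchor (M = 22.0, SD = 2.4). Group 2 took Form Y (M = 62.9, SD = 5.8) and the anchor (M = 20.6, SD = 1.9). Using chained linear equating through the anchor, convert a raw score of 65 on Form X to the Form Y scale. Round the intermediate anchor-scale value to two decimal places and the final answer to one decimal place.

Form X → anchor (Group 1): v = (2.4/7.2)(65 − 61.5) + 22.0 = 23.17
anchor → Form Y (Group 2): y = (5.8/1.9)(23.17 − 20.6) + 62.9 = 70.7

70.7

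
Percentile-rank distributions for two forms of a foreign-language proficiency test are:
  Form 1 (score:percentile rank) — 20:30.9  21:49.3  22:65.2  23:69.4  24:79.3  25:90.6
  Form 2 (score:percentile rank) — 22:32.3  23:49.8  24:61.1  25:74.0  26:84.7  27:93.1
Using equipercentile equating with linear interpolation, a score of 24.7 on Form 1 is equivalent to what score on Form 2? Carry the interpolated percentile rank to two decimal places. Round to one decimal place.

PR of 24.7 on Form 1: 79.3 + (24.7 − 24)/(25 − 24) × (90.6 − 79.3) = 87.21
On Form 2, PR 87.21 falls between score 26 (PR 84.7) and 27 (PR 93.1).
Interpolate: 26 + (87.21 − 84.7)/(93.1 − 84.7) × (27 − 26) = 26.3

26.3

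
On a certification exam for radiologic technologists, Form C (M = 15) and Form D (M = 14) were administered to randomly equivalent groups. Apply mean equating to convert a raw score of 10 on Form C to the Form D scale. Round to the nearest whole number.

9

Mean equating: y = x + (M_Y − M_X) = 10 + (14 − 15) = 9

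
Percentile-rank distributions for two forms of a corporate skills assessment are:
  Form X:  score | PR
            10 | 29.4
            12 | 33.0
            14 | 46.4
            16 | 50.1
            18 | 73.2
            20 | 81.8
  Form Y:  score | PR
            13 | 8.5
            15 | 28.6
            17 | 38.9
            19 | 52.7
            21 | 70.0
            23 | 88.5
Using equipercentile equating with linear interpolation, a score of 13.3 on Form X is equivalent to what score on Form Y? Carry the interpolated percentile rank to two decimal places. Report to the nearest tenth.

17.4

PR of 13.3 on Form X: 33.0 + (13.3 − 12)/(14 − 12) × (46.4 − 33.0) = 41.71
On Form Y, PR 41.71 falls between score 17 (PR 38.9) and 19 (PR 52.7).
Interpolate: 17 + (41.71 − 38.9)/(52.7 − 38.9) × (19 − 17) = 17.4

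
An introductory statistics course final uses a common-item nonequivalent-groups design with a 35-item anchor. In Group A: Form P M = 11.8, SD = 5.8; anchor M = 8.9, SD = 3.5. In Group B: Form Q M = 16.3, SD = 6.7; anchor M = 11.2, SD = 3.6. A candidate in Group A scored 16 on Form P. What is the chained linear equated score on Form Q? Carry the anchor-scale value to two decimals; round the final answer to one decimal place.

Form P → anchor (Group A): v = (3.5/5.8)(16 − 11.8) + 8.9 = 11.43
anchor → Form Q (Group B): y = (6.7/3.6)(11.43 − 11.2) + 16.3 = 16.7

16.7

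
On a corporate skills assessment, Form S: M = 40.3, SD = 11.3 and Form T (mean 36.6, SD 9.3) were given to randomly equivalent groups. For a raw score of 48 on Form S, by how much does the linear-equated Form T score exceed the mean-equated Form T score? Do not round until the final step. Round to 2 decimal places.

-1.36

Mean-equated: 48 + (36.6 − 40.3) = 44.30
Linear-equated: (9.3/11.3)(48 − 40.3) + 36.6 = 42.937
Difference = 42.937 − 44.30 = -1.36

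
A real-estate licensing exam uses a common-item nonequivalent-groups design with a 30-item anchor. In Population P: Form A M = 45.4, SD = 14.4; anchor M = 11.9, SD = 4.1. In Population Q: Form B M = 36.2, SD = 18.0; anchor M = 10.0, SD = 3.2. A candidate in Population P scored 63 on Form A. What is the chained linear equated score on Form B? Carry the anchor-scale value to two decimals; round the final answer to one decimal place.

75.1

Form A → anchor (Population P): v = (4.1/14.4)(63 − 45.4) + 11.9 = 16.91
anchor → Form B (Population Q): y = (18.0/3.2)(16.91 − 10.0) + 36.2 = 75.1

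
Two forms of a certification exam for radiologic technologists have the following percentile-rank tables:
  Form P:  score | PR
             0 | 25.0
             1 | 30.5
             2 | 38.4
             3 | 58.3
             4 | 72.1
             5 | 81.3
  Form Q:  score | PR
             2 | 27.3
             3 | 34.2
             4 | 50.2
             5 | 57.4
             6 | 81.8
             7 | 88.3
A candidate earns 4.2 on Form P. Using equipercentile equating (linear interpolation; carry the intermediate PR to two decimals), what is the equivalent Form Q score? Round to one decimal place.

PR of 4.2 on Form P: 72.1 + (4.2 − 4)/(5 − 4) × (81.3 − 72.1) = 73.94
On Form Q, PR 73.94 falls between score 5 (PR 57.4) and 6 (PR 81.8).
Interpolate: 5 + (73.94 − 57.4)/(81.8 − 57.4) × (6 − 5) = 5.7

5.7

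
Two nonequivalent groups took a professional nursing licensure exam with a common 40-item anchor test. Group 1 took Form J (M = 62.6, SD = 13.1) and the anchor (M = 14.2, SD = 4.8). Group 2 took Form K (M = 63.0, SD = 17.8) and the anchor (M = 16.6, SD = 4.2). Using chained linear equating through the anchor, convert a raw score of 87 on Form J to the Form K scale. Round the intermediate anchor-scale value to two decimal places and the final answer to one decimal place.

90.7

Form J → anchor (Group 1): v = (4.8/13.1)(87 − 62.6) + 14.2 = 23.14
anchor → Form K (Group 2): y = (17.8/4.2)(23.14 − 16.6) + 63.0 = 90.7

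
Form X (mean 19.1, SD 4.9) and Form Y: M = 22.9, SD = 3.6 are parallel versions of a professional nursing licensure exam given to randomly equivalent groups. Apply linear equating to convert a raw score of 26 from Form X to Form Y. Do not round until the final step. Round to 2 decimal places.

Linear equating: y = (SD_Y/SD_X)(x − M_X) + M_Y
y = (3.6/4.9)(26 − 19.1) + 22.9
y = 0.734694 × 6.9 + 22.9 = 5.0694 + 22.9 = 27.97

27.97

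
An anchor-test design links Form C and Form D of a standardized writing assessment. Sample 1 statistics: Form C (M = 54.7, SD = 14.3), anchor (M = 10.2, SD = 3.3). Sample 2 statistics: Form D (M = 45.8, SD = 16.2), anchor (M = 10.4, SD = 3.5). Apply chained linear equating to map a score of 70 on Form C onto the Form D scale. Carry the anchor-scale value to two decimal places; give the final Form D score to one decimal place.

Form C → anchor (Sample 1): v = (3.3/14.3)(70 − 54.7) + 10.2 = 13.73
anchor → Form D (Sample 2): y = (16.2/3.5)(13.73 − 10.4) + 45.8 = 61.2

61.2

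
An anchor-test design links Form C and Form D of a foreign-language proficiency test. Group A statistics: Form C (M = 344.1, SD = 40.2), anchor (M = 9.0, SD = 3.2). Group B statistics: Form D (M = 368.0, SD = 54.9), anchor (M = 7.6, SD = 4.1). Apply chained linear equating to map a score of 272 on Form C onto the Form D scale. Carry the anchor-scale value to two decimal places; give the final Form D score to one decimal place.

Form C → anchor (Group A): v = (3.2/40.2)(272 − 344.1) + 9.0 = 3.26
anchor → Form D (Group B): y = (54.9/4.1)(3.26 − 7.6) + 368.0 = 309.9

309.9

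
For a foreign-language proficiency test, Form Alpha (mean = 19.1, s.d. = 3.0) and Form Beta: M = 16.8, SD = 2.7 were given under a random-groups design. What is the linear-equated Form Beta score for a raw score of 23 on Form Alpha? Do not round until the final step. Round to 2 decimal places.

Linear equating: y = (SD_Y/SD_X)(x − M_X) + M_Y
y = (2.7/3.0)(23 − 19.1) + 16.8
y = 0.900000 × 3.9 + 16.8 = 3.5100 + 16.8 = 20.31

20.31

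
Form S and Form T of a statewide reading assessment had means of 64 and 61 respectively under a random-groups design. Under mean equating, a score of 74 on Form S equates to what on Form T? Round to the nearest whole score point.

71

Mean equating: y = x + (M_Y − M_X) = 74 + (61 − 64) = 71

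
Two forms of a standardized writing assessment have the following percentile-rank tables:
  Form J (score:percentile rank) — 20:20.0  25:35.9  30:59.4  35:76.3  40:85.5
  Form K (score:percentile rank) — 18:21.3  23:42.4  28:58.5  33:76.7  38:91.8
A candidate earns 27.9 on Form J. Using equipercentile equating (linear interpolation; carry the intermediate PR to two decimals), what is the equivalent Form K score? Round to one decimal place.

25.2

PR of 27.9 on Form J: 35.9 + (27.9 − 25)/(30 − 25) × (59.4 − 35.9) = 49.53
On Form K, PR 49.53 falls between score 23 (PR 42.4) and 28 (PR 58.5).
Interpolate: 23 + (49.53 − 42.4)/(58.5 − 42.4) × (28 − 23) = 25.2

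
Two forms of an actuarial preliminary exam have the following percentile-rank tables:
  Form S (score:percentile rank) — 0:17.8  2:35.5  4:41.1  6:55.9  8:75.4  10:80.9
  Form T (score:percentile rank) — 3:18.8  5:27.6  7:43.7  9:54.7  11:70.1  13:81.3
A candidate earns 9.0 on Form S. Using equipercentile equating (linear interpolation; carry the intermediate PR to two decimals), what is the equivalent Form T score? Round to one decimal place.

12.4

PR of 9.0 on Form S: 75.4 + (9.0 − 8)/(10 − 8) × (80.9 − 75.4) = 78.15
On Form T, PR 78.15 falls between score 11 (PR 70.1) and 13 (PR 81.3).
Interpolate: 11 + (78.15 − 70.1)/(81.3 − 70.1) × (13 − 11) = 12.4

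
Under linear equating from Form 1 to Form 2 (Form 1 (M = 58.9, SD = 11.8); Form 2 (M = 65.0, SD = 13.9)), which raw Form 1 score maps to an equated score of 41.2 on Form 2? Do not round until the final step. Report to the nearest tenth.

Invert y = (SD_Y/SD_X)(x − M_X) + M_Y:
x = (SD_X/SD_Y)(y − M_Y) + M_X = (11.8/13.9)(41.2 − 65.0) + 58.9
x = 0.848921 × -23.800 + 58.9 = 38.7

38.7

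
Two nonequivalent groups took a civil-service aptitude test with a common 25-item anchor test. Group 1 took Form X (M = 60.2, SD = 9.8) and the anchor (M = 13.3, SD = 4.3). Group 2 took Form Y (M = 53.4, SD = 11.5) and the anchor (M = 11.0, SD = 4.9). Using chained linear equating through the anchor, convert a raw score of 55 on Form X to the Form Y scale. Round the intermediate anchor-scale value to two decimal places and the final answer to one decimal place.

53.4

Form X → anchor (Group 1): v = (4.3/9.8)(55 − 60.2) + 13.3 = 11.02
anchor → Form Y (Group 2): y = (11.5/4.9)(11.02 − 11.0) + 53.4 = 53.4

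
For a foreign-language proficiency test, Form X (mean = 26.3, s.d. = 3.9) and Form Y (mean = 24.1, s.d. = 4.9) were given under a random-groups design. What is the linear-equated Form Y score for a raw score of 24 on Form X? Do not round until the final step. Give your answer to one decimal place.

21.2

Linear equating: y = (SD_Y/SD_X)(x − M_X) + M_Y
y = (4.9/3.9)(24 − 26.3) + 24.1
y = 1.256410 × -2.3 + 24.1 = -2.8897 + 24.1 = 21.2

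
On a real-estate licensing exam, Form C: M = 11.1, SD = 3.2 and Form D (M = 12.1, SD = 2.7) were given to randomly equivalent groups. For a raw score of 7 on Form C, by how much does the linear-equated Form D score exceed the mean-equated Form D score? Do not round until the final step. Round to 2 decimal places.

0.64

Mean-equated: 7 + (12.1 − 11.1) = 8.00
Linear-equated: (2.7/3.2)(7 − 11.1) + 12.1 = 8.641
Difference = 8.641 − 8.00 = 0.64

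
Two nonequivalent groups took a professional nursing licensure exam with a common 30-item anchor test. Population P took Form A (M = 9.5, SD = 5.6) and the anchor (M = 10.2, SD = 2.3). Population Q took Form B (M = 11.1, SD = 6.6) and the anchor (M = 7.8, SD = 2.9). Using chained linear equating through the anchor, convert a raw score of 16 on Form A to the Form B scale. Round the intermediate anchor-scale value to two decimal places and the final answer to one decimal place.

Form A → anchor (Population P): v = (2.3/5.6)(16 − 9.5) + 10.2 = 12.87
anchor → Form B (Population Q): y = (6.6/2.9)(12.87 − 7.8) + 11.1 = 22.6

22.6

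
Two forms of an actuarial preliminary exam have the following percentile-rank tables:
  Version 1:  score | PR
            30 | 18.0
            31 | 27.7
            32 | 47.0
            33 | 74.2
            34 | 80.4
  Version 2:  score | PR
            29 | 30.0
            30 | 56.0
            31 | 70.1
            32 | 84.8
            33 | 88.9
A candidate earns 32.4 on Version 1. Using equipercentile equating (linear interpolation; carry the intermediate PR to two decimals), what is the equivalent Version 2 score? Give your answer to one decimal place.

PR of 32.4 on Version 1: 47.0 + (32.4 − 32)/(33 − 32) × (74.2 − 47.0) = 57.88
On Version 2, PR 57.88 falls between score 30 (PR 56.0) and 31 (PR 70.1).
Interpolate: 30 + (57.88 − 56.0)/(70.1 − 56.0) × (31 − 30) = 30.1

30.1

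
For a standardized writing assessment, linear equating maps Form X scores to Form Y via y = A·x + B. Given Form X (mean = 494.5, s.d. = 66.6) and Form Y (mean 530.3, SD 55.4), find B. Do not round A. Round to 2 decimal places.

A = SD_Y / SD_X = 55.4 / 66.6 = 0.831832
B = M_Y − A·M_X = 530.3 − 0.831832 × 494.5 = 118.96

118.96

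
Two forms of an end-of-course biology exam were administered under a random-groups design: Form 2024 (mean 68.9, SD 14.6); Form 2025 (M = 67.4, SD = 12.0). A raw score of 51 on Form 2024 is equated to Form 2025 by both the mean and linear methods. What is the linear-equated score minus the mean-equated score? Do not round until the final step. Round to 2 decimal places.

3.19

Mean-equated: 51 + (67.4 − 68.9) = 49.50
Linear-equated: (12.0/14.6)(51 − 68.9) + 67.4 = 52.688
Difference = 52.688 − 49.50 = 3.19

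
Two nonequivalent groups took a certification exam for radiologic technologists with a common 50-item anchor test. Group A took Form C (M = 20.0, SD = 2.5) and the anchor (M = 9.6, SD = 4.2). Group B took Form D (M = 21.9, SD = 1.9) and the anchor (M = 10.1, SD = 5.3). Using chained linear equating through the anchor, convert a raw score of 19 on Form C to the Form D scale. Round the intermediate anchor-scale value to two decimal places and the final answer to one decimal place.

21.1

Form C → anchor (Group A): v = (4.2/2.5)(19 − 20.0) + 9.6 = 7.92
anchor → Form D (Group B): y = (1.9/5.3)(7.92 − 10.1) + 21.9 = 21.1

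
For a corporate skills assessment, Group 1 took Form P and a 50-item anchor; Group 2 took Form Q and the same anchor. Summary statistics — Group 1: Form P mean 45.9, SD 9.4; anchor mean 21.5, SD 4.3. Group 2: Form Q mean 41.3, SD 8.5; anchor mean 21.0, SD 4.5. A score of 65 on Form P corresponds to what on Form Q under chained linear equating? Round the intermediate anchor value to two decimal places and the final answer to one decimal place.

Form P → anchor (Group 1): v = (4.3/9.4)(65 − 45.9) + 21.5 = 30.24
anchor → Form Q (Group 2): y = (8.5/4.5)(30.24 − 21.0) + 41.3 = 58.8

58.8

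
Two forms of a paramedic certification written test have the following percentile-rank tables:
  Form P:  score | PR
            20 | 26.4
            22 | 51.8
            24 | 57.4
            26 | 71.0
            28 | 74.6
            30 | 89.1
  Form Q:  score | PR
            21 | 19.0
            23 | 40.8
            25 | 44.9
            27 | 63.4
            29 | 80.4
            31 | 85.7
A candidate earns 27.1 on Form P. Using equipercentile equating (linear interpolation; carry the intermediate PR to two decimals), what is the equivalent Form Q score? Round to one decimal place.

PR of 27.1 on Form P: 71.0 + (27.1 − 26)/(28 − 26) × (74.6 − 71.0) = 72.98
On Form Q, PR 72.98 falls between score 27 (PR 63.4) and 29 (PR 80.4).
Interpolate: 27 + (72.98 − 63.4)/(80.4 − 63.4) × (29 − 27) = 28.1

28.1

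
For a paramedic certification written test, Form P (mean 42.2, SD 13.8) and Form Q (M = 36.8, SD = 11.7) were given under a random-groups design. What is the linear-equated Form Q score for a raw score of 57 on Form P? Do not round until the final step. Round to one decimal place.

49.3

Linear equating: y = (SD_Y/SD_X)(x − M_X) + M_Y
y = (11.7/13.8)(57 − 42.2) + 36.8
y = 0.847826 × 14.8 + 36.8 = 12.5478 + 36.8 = 49.3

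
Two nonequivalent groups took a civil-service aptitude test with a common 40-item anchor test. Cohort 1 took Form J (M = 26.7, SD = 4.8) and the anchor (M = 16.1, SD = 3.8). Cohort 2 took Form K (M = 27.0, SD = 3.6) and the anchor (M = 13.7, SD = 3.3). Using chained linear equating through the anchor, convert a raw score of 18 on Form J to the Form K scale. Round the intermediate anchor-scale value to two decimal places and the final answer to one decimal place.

22.1

Form J → anchor (Cohort 1): v = (3.8/4.8)(18 − 26.7) + 16.1 = 9.21
anchor → Form K (Cohort 2): y = (3.6/3.3)(9.21 − 13.7) + 27.0 = 22.1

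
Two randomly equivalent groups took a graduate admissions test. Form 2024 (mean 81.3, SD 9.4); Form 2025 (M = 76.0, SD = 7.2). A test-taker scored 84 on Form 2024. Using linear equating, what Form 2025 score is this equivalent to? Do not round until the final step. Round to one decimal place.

Linear equating: y = (SD_Y/SD_X)(x − M_X) + M_Y
y = (7.2/9.4)(84 − 81.3) + 76.0
y = 0.765957 × 2.7 + 76.0 = 2.0681 + 76.0 = 78.1

78.1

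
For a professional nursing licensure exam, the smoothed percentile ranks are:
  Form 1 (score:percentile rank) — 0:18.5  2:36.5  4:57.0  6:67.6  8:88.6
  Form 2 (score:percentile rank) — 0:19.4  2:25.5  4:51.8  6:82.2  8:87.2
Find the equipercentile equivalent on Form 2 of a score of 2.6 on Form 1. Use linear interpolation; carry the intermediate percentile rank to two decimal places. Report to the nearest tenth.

3.3

PR of 2.6 on Form 1: 36.5 + (2.6 − 2)/(4 − 2) × (57.0 − 36.5) = 42.65
On Form 2, PR 42.65 falls between score 2 (PR 25.5) and 4 (PR 51.8).
Interpolate: 2 + (42.65 − 25.5)/(51.8 − 25.5) × (4 − 2) = 3.3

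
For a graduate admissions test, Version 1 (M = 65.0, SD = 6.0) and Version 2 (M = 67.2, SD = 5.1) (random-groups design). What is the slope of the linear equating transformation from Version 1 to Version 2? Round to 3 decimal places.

0.850

A = SD_Y / SD_X = 5.1 / 6.0 = 0.850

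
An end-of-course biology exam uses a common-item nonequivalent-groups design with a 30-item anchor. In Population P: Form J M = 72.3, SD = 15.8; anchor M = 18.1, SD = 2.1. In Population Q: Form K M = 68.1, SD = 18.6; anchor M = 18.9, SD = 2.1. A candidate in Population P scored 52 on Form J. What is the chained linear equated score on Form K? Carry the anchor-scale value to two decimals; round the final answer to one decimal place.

37.1

Form J → anchor (Population P): v = (2.1/15.8)(52 − 72.3) + 18.1 = 15.40
anchor → Form K (Population Q): y = (18.6/2.1)(15.40 − 18.9) + 68.1 = 37.1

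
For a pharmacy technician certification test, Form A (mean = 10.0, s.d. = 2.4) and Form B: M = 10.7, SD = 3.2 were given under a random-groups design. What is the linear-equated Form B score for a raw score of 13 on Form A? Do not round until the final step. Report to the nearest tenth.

Linear equating: y = (SD_Y/SD_X)(x − M_X) + M_Y
y = (3.2/2.4)(13 − 10.0) + 10.7
y = 1.333333 × 3.0 + 10.7 = 4.0000 + 10.7 = 14.7

14.7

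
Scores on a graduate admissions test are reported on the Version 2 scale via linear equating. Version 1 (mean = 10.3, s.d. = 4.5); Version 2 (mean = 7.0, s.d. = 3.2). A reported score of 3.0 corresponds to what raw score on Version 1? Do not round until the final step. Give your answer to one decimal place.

4.7

Invert y = (SD_Y/SD_X)(x − M_X) + M_Y:
x = (SD_X/SD_Y)(y − M_Y) + M_X = (4.5/3.2)(3.0 − 7.0) + 10.3
x = 1.406250 × -4.000 + 10.3 = 4.7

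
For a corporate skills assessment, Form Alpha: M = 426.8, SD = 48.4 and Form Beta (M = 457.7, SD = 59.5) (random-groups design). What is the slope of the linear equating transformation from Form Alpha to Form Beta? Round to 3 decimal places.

A = SD_Y / SD_X = 59.5 / 48.4 = 1.229

1.229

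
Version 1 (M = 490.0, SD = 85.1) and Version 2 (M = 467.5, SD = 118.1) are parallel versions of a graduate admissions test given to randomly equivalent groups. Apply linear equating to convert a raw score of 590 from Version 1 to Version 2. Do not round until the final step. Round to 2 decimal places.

Linear equating: y = (SD_Y/SD_X)(x − M_X) + M_Y
y = (118.1/85.1)(590 − 490.0) + 467.5
y = 1.387779 × 100.0 + 467.5 = 138.7779 + 467.5 = 606.28

606.28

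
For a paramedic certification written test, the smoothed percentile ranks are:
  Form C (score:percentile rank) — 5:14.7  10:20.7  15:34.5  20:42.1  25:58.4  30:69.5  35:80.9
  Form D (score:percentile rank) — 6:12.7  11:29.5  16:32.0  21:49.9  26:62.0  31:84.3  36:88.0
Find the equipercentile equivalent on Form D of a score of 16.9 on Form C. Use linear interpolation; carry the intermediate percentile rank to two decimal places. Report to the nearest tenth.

PR of 16.9 on Form C: 34.5 + (16.9 − 15)/(20 − 15) × (42.1 − 34.5) = 37.39
On Form D, PR 37.39 falls between score 16 (PR 32.0) and 21 (PR 49.9).
Interpolate: 16 + (37.39 − 32.0)/(49.9 − 32.0) × (21 − 16) = 17.5

17.5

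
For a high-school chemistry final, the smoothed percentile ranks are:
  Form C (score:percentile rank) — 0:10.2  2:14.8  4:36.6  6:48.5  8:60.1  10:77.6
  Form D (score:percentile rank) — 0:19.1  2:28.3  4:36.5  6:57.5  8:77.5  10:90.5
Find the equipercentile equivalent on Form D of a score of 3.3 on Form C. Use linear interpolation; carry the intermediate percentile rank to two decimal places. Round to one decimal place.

PR of 3.3 on Form C: 14.8 + (3.3 − 2)/(4 − 2) × (36.6 − 14.8) = 28.97
On Form D, PR 28.97 falls between score 2 (PR 28.3) and 4 (PR 36.5).
Interpolate: 2 + (28.97 − 28.3)/(36.5 − 28.3) × (4 − 2) = 2.2

2.2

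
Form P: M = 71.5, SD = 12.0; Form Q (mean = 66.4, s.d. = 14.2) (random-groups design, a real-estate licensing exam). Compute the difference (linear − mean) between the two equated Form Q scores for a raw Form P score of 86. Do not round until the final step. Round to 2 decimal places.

2.66

Mean-equated: 86 + (66.4 − 71.5) = 80.90
Linear-equated: (14.2/12.0)(86 − 71.5) + 66.4 = 83.558
Difference = 83.558 − 80.90 = 2.66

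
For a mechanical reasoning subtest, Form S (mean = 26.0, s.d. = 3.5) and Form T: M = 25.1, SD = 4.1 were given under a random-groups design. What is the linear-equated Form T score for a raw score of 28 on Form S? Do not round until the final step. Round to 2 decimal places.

27.44

Linear equating: y = (SD_Y/SD_X)(x − M_X) + M_Y
y = (4.1/3.5)(28 − 26.0) + 25.1
y = 1.171429 × 2.0 + 25.1 = 2.3429 + 25.1 = 27.44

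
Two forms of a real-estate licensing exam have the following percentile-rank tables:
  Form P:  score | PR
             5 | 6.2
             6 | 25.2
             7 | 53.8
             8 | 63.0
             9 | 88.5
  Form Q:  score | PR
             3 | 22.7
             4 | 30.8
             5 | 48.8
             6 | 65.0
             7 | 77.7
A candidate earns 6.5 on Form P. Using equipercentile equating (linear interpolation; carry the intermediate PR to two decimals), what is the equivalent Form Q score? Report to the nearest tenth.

PR of 6.5 on Form P: 25.2 + (6.5 − 6)/(7 − 6) × (53.8 − 25.2) = 39.50
On Form Q, PR 39.50 falls between score 4 (PR 30.8) and 5 (PR 48.8).
Interpolate: 4 + (39.50 − 30.8)/(48.8 − 30.8) × (5 − 4) = 4.5

4.5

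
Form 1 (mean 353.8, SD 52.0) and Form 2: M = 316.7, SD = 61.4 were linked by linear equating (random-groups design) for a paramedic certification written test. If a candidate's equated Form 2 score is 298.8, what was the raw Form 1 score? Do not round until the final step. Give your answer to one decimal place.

338.6

Invert y = (SD_Y/SD_X)(x − M_X) + M_Y:
x = (SD_X/SD_Y)(y − M_Y) + M_X = (52.0/61.4)(298.8 − 316.7) + 353.8
x = 0.846906 × -17.900 + 353.8 = 338.6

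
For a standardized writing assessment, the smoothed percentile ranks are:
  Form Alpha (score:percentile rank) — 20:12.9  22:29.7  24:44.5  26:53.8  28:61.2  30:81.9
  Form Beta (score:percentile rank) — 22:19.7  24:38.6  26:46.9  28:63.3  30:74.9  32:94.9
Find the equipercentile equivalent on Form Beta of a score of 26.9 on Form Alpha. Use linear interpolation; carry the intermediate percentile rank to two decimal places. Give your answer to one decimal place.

27.2

PR of 26.9 on Form Alpha: 53.8 + (26.9 − 26)/(28 − 26) × (61.2 − 53.8) = 57.13
On Form Beta, PR 57.13 falls between score 26 (PR 46.9) and 28 (PR 63.3).
Interpolate: 26 + (57.13 − 46.9)/(63.3 − 46.9) × (28 − 26) = 27.2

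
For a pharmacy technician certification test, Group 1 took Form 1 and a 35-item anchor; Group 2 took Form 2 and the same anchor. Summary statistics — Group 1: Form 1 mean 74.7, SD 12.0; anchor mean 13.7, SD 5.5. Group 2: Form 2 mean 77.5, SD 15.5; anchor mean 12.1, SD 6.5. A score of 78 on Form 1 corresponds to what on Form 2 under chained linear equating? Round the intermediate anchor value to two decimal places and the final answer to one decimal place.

Form 1 → anchor (Group 1): v = (5.5/12.0)(78 − 74.7) + 13.7 = 15.21
anchor → Form 2 (Group 2): y = (15.5/6.5)(15.21 − 12.1) + 77.5 = 84.9

84.9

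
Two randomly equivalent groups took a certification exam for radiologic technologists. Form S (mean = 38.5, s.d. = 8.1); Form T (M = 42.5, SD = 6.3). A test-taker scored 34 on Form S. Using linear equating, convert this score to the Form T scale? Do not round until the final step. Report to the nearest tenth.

39.0

Linear equating: y = (SD_Y/SD_X)(x − M_X) + M_Y
y = (6.3/8.1)(34 − 38.5) + 42.5
y = 0.777778 × -4.5 + 42.5 = -3.5000 + 42.5 = 39.0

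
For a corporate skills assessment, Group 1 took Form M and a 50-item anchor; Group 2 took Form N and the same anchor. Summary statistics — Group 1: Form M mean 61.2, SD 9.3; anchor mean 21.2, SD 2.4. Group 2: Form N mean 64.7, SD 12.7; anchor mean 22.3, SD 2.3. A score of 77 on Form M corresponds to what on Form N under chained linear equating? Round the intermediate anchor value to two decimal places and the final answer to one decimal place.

Form M → anchor (Group 1): v = (2.4/9.3)(77 − 61.2) + 21.2 = 25.28
anchor → Form N (Group 2): y = (12.7/2.3)(25.28 − 22.3) + 64.7 = 81.2

81.2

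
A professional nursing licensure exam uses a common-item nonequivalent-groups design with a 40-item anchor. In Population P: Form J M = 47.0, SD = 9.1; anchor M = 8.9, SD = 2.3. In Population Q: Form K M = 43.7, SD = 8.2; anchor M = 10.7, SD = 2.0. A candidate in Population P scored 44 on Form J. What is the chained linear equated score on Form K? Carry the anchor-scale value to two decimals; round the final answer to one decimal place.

Form J → anchor (Population P): v = (2.3/9.1)(44 − 47.0) + 8.9 = 8.14
anchor → Form K (Population Q): y = (8.2/2.0)(8.14 − 10.7) + 43.7 = 33.2

33.2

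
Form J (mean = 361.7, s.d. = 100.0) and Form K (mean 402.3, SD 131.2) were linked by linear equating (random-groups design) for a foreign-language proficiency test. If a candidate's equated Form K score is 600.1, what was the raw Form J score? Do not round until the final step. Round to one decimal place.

512.5

Invert y = (SD_Y/SD_X)(x − M_X) + M_Y:
x = (SD_X/SD_Y)(y − M_Y) + M_X = (100.0/131.2)(600.1 − 402.3) + 361.7
x = 0.762195 × 197.800 + 361.7 = 512.5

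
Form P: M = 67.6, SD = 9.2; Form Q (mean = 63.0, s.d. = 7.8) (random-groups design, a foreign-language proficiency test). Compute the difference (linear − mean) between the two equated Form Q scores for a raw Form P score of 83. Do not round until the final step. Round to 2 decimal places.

Mean-equated: 83 + (63.0 − 67.6) = 78.40
Linear-equated: (7.8/9.2)(83 − 67.6) + 63.0 = 76.057
Difference = 76.057 − 78.40 = -2.34

-2.34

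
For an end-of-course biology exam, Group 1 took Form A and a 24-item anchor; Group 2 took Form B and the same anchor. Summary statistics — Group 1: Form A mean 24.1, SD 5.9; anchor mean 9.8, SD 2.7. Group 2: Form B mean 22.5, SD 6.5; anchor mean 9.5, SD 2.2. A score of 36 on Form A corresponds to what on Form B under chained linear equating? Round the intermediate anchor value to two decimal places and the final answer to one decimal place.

39.5

Form A → anchor (Group 1): v = (2.7/5.9)(36 − 24.1) + 9.8 = 15.25
anchor → Form B (Group 2): y = (6.5/2.2)(15.25 − 9.5) + 22.5 = 39.5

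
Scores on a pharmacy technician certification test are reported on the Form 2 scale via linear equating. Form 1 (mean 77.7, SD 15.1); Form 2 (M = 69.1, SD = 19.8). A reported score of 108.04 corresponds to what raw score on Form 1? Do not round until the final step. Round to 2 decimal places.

Invert y = (SD_Y/SD_X)(x − M_X) + M_Y:
x = (SD_X/SD_Y)(y − M_Y) + M_X = (15.1/19.8)(108.04 − 69.1) + 77.7
x = 0.762626 × 38.940 + 77.7 = 107.40

107.40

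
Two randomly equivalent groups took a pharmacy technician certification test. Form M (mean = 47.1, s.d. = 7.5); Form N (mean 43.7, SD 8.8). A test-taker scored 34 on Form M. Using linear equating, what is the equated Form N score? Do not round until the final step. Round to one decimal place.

Linear equating: y = (SD_Y/SD_X)(x − M_X) + M_Y
y = (8.8/7.5)(34 − 47.1) + 43.7
y = 1.173333 × -13.1 + 43.7 = -15.3707 + 43.7 = 28.3

28.3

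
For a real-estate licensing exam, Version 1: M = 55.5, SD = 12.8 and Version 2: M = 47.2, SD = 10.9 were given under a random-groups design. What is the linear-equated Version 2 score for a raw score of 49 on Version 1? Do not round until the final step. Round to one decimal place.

41.7

Linear equating: y = (SD_Y/SD_X)(x − M_X) + M_Y
y = (10.9/12.8)(49 − 55.5) + 47.2
y = 0.851562 × -6.5 + 47.2 = -5.5352 + 47.2 = 41.7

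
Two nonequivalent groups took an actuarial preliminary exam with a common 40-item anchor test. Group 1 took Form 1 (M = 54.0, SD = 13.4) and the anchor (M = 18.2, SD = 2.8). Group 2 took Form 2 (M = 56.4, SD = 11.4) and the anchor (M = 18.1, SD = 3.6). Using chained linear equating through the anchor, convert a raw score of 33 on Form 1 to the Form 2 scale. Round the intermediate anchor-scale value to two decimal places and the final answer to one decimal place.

42.8

Form 1 → anchor (Group 1): v = (2.8/13.4)(33 − 54.0) + 18.2 = 13.81
anchor → Form 2 (Group 2): y = (11.4/3.6)(13.81 − 18.1) + 56.4 = 42.8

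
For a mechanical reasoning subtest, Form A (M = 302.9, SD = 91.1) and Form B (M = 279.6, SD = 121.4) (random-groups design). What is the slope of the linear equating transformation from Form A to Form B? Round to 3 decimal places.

1.333

A = SD_Y / SD_X = 121.4 / 91.1 = 1.333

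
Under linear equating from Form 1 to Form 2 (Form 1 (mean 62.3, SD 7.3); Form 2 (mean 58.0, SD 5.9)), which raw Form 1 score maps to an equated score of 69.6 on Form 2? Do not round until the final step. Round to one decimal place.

76.7

Invert y = (SD_Y/SD_X)(x − M_X) + M_Y:
x = (SD_X/SD_Y)(y − M_Y) + M_X = (7.3/5.9)(69.6 − 58.0) + 62.3
x = 1.237288 × 11.600 + 62.3 = 76.7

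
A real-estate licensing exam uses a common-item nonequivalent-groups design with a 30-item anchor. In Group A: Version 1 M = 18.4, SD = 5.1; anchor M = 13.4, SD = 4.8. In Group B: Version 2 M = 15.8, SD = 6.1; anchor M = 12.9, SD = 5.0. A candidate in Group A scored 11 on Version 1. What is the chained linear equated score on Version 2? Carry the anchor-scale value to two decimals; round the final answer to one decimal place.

Version 1 → anchor (Group A): v = (4.8/5.1)(11 − 18.4) + 13.4 = 6.44
anchor → Version 2 (Group B): y = (6.1/5.0)(6.44 − 12.9) + 15.8 = 7.9

7.9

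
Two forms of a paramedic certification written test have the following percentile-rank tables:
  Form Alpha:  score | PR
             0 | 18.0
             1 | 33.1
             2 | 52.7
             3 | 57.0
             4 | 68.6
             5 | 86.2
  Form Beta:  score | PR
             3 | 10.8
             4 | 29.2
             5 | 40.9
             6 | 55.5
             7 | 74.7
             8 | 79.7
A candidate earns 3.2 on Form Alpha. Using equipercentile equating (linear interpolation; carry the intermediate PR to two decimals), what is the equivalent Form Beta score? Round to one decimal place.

PR of 3.2 on Form Alpha: 57.0 + (3.2 − 3)/(4 − 3) × (68.6 − 57.0) = 59.32
On Form Beta, PR 59.32 falls between score 6 (PR 55.5) and 7 (PR 74.7).
Interpolate: 6 + (59.32 − 55.5)/(74.7 − 55.5) × (7 − 6) = 6.2

6.2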